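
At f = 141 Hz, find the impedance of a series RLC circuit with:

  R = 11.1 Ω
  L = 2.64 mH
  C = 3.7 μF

Step 1 — Angular frequency: ω = 2π·f = 2π·141 = 885.9 rad/s.
Step 2 — Component impedances:
  R: Z = R = 11.1 Ω
  L: Z = jωL = j·885.9·0.00264 = 0 + j2.339 Ω
  C: Z = 1/(jωC) = -j/(ω·C) = 0 - j305.1 Ω
Step 3 — Series combination: Z_total = R + L + C = 11.1 - j302.7 Ω = 302.9∠-87.9° Ω.

Z = 11.1 - j302.7 Ω = 302.9∠-87.9° Ω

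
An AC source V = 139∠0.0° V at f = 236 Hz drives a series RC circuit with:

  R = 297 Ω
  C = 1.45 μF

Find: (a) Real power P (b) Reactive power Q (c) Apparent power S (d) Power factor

Step 1 — Angular frequency: ω = 2π·f = 2π·236 = 1483 rad/s.
Step 2 — Component impedances:
  R: Z = R = 297 Ω
  C: Z = 1/(jωC) = -j/(ω·C) = 0 - j465.1 Ω
Step 3 — Series combination: Z_total = R + C = 297 - j465.1 Ω = 551.8∠-57.4° Ω.
Step 4 — Source phasor: V = 139∠0.0° V = 139 V.
Step 5 — Current: I = V / Z = 0.1356 + j0.2123 A = 0.2519∠57.4° A.
Step 6 — Complex power: S = V·I* = 18.84 - j29.51 VA.
Step 7 — Real power: P = Re(S) = 18.84 W.
Step 8 — Reactive power: Q = Im(S) = -29.51 VAR.
Step 9 — Apparent power: |S| = 35.01 VA.
Step 10 — Power factor: PF = P/|S| = 0.5382 (leading).

(a) P = 18.84 W  (b) Q = -29.51 VAR  (c) S = 35.01 VA  (d) PF = 0.5382 (leading)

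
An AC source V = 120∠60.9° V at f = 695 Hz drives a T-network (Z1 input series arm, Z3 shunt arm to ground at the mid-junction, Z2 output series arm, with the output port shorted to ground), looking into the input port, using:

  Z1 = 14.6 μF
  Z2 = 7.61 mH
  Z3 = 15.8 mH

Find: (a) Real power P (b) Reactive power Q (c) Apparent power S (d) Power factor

Step 1 — Angular frequency: ω = 2π·f = 2π·695 = 4367 rad/s.
Step 2 — Component impedances:
  Z1: Z = 1/(jωC) = -j/(ω·C) = 0 - j15.68 Ω
  Z2: Z = jωL = j·4367·0.00761 = 0 + j33.23 Ω
  Z3: Z = jωL = j·4367·0.0158 = 0 + j69 Ω
Step 3 — With the output port shorted to ground, the output series arm Z2 runs from the junction to ground; the shunt arm Z3 also runs from the junction to ground. They appear in parallel: Z3 || Z2 = 0 + j22.43 Ω.
Step 4 — Series with input arm Z1: Z_in = Z1 + (Z3 || Z2) = 0 + j6.744 Ω = 6.744∠90.0° Ω.
Step 5 — Source phasor: V = 120∠60.9° V = 58.36 + j104.9 V.
Step 6 — Current: I = V / Z = 15.55 - j8.654 A = 17.79∠-29.1° A.
Step 7 — Complex power: S = V·I* = 0 + j2135 VA.
Step 8 — Real power: P = Re(S) = 0 W.
Step 9 — Reactive power: Q = Im(S) = 2135 VAR.
Step 10 — Apparent power: |S| = 2135 VA.
Step 11 — Power factor: PF = P/|S| = 0 (lagging).

(a) P = 0 W  (b) Q = 2135 VAR  (c) S = 2135 VA  (d) PF = 0 (lagging)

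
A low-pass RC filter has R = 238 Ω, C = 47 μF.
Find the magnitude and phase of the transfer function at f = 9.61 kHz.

Step 1 — Angular frequency: ω = 2π·9610 = 6.038e+04 rad/s.
Step 2 — Transfer function: H(jω) = 1/(1 + jωRC).
Step 3 — Denominator: 1 + jωRC = 1 + j·6.038e+04·238·4.7e-05 = 1 + j675.4.
Step 4 — H = 2.192e-06 - j0.001481.
Step 5 — Magnitude: |H| = 0.001481 (-56.6 dB); phase: φ = -89.9°.

|H| = 0.001481 (-56.6 dB), φ = -89.9°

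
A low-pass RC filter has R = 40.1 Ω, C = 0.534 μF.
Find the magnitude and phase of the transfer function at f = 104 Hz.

Step 1 — Angular frequency: ω = 2π·104 = 653.5 rad/s.
Step 2 — Transfer function: H(jω) = 1/(1 + jωRC).
Step 3 — Denominator: 1 + jωRC = 1 + j·653.5·40.1·5.34e-07 = 1 + j0.01399.
Step 4 — H = 0.9998 - j0.01399.
Step 5 — Magnitude: |H| = 0.9999 (-0.0 dB); phase: φ = -0.8°.

|H| = 0.9999 (-0.0 dB), φ = -0.8°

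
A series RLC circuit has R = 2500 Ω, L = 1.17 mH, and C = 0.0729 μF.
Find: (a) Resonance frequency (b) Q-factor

Step 1 — Resonance condition Im(Z)=0 gives ω₀ = 1/√(LC).
Step 2 — ω₀ = 1/√(0.00117·7.29e-08) = 1.083e+05 rad/s.
Step 3 — f₀ = ω₀/(2π) = 1.723e+04 Hz.
Step 4 — Series Q: Q = ω₀L/R = 1.083e+05·0.00117/2500 = 0.05067.

(a) f₀ = 1.723e+04 Hz  (b) Q = 0.05067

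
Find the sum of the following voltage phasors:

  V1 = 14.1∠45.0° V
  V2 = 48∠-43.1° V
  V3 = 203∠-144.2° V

Step 1 — Convert each phasor to rectangular form:
  V1 = 14.1·(cos(45.0°) + j·sin(45.0°)) = 9.97 + j9.97 V
  V2 = 48·(cos(-43.1°) + j·sin(-43.1°)) = 35.05 - j32.8 V
  V3 = 203·(cos(-144.2°) + j·sin(-144.2°)) = -164.6 - j118.7 V
Step 2 — Sum components: V_total = -119.6 - j141.6 V.
Step 3 — Convert to polar: |V_total| = 185.3 V, ∠V_total = -130.2°.

V_total = 185.3∠-130.2° V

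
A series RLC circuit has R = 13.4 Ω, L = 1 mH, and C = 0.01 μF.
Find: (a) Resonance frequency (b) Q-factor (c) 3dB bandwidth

Step 1 — Resonance condition Im(Z)=0 gives ω₀ = 1/√(LC).
Step 2 — ω₀ = 1/√(0.001·1e-08) = 3.162e+05 rad/s.
Step 3 — f₀ = ω₀/(2π) = 5.033e+04 Hz.
Step 4 — Series Q: Q = ω₀L/R = 3.162e+05·0.001/13.4 = 23.6.
Step 5 — 3dB bandwidth: Δω = ω₀/Q = 1.34e+04 rad/s; BW = Δω/(2π) = 2133 Hz.

(a) f₀ = 5.033e+04 Hz  (b) Q = 23.6  (c) BW = 2133 Hz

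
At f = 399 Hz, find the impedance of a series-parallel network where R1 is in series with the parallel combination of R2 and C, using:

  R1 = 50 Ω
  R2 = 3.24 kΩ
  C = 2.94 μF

Step 1 — Angular frequency: ω = 2π·f = 2π·399 = 2507 rad/s.
Step 2 — Component impedances:
  R1: Z = R = 50 Ω
  R2: Z = R = 3240 Ω
  C: Z = 1/(jωC) = -j/(ω·C) = 0 - j135.7 Ω
Step 3 — Parallel branch: R2 || C = 1/(1/R2 + 1/C) = 5.671 - j135.4 Ω.
Step 4 — Series with R1: Z_total = R1 + (R2 || C) = 55.67 - j135.4 Ω = 146.4∠-67.7° Ω.

Z = 55.67 - j135.4 Ω = 146.4∠-67.7° Ω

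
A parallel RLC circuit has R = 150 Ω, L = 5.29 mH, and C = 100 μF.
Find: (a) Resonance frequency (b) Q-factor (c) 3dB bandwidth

Step 1 — Resonance: ω₀ = 1/√(LC) = 1/√(0.00529·0.0001) = 1375 rad/s.
Step 2 — f₀ = ω₀/(2π) = 218.8 Hz.
Step 3 — Parallel Q: Q = R/(ω₀L) = 150/(1375·0.00529) = 20.62.
Step 4 — Bandwidth: Δω = ω₀/Q = 66.67 rad/s; BW = Δω/(2π) = 10.61 Hz.

(a) f₀ = 218.8 Hz  (b) Q = 20.62  (c) BW = 10.61 Hz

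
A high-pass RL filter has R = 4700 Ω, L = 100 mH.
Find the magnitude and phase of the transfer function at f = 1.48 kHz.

Step 1 — Angular frequency: ω = 2π·1480 = 9299 rad/s.
Step 2 — Transfer function: H(jω) = jωL/(R + jωL).
Step 3 — Numerator jωL = j·929.9; denominator R + jωL = 4700 + j929.9.
Step 4 — H = 0.03767 + j0.1904.
Step 5 — Magnitude: |H| = 0.1941 (-14.2 dB); phase: φ = 78.8°.

|H| = 0.1941 (-14.2 dB), φ = 78.8°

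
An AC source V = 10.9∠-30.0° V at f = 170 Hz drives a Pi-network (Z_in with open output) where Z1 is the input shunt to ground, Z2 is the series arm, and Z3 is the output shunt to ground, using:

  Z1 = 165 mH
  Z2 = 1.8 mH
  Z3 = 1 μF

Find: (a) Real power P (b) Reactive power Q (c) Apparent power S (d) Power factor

Step 1 — Angular frequency: ω = 2π·f = 2π·170 = 1068 rad/s.
Step 2 — Component impedances:
  Z1: Z = jωL = j·1068·0.165 = 0 + j176.2 Ω
  Z2: Z = jωL = j·1068·0.0018 = 0 + j1.923 Ω
  Z3: Z = 1/(jωC) = -j/(ω·C) = 0 - j936.2 Ω
Step 3 — With open output, the series arm Z2 and the output shunt Z3 appear in series to ground: Z2 + Z3 = 0 - j934.3 Ω.
Step 4 — Parallel with input shunt Z1: Z_in = Z1 || (Z2 + Z3) = 0 + j217.2 Ω = 217.2∠90.0° Ω.
Step 5 — Source phasor: V = 10.9∠-30.0° V = 9.44 - j5.45 V.
Step 6 — Current: I = V / Z = -0.02509 - j0.04346 A = 0.05018∠-120.0° A.
Step 7 — Complex power: S = V·I* = 0 + j0.547 VA.
Step 8 — Real power: P = Re(S) = 0 W.
Step 9 — Reactive power: Q = Im(S) = 0.547 VAR.
Step 10 — Apparent power: |S| = 0.547 VA.
Step 11 — Power factor: PF = P/|S| = 0 (lagging).

(a) P = 0 W  (b) Q = 0.547 VAR  (c) S = 0.547 VA  (d) PF = 0 (lagging)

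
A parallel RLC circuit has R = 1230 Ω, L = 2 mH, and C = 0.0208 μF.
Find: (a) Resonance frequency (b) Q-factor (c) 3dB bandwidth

Step 1 — Resonance: ω₀ = 1/√(LC) = 1/√(0.002·2.08e-08) = 1.55e+05 rad/s.
Step 2 — f₀ = ω₀/(2π) = 2.468e+04 Hz.
Step 3 — Parallel Q: Q = R/(ω₀L) = 1230/(1.55e+05·0.002) = 3.967.
Step 4 — Bandwidth: Δω = ω₀/Q = 3.909e+04 rad/s; BW = Δω/(2π) = 6221 Hz.

(a) f₀ = 2.468e+04 Hz  (b) Q = 3.967  (c) BW = 6221 Hz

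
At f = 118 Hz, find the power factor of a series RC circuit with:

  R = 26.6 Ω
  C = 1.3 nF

Step 1 — Angular frequency: ω = 2π·f = 2π·118 = 741.4 rad/s.
Step 2 — Component impedances:
  R: Z = R = 26.6 Ω
  C: Z = 1/(jωC) = -j/(ω·C) = 0 - j1.038e+06 Ω
Step 3 — Series combination: Z_total = R + C = 26.6 - j1.038e+06 Ω = 1.038e+06∠-90.0° Ω.
Step 4 — Power factor: PF = cos(φ) = Re(Z)/|Z| = 26.6/1.0375e+06 = 2.564e-05.
Step 5 — Type: Im(Z) = -1.038e+06 ⇒ leading (phase φ = -90.0°).

PF = 2.564e-05 (leading, φ = -90.0°)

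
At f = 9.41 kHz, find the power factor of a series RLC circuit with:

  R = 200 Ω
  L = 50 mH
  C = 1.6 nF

Step 1 — Angular frequency: ω = 2π·f = 2π·9410 = 5.912e+04 rad/s.
Step 2 — Component impedances:
  R: Z = R = 200 Ω
  L: Z = jωL = j·5.912e+04·0.05 = 0 + j2956 Ω
  C: Z = 1/(jωC) = -j/(ω·C) = 0 - j1.057e+04 Ω
Step 3 — Series combination: Z_total = R + L + C = 200 - j7615 Ω = 7617∠-88.5° Ω.
Step 4 — Power factor: PF = cos(φ) = Re(Z)/|Z| = 200/7617 = 0.02626.
Step 5 — Type: Im(Z) = -7615 ⇒ leading (phase φ = -88.5°).

PF = 0.02626 (leading, φ = -88.5°)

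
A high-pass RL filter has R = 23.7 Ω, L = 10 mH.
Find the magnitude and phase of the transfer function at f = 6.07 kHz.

Step 1 — Angular frequency: ω = 2π·6070 = 3.814e+04 rad/s.
Step 2 — Transfer function: H(jω) = jωL/(R + jωL).
Step 3 — Numerator jωL = j·381.4; denominator R + jωL = 23.7 + j381.4.
Step 4 — H = 0.9962 + j0.0619.
Step 5 — Magnitude: |H| = 0.9981 (-0.0 dB); phase: φ = 3.6°.

|H| = 0.9981 (-0.0 dB), φ = 3.6°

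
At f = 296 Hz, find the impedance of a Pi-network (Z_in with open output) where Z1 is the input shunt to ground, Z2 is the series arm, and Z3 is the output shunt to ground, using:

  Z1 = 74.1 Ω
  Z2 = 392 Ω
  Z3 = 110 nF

Step 1 — Angular frequency: ω = 2π·f = 2π·296 = 1860 rad/s.
Step 2 — Component impedances:
  Z1: Z = R = 74.1 Ω
  Z2: Z = R = 392 Ω
  Z3: Z = 1/(jωC) = -j/(ω·C) = 0 - j4888 Ω
Step 3 — With open output, the series arm Z2 and the output shunt Z3 appear in series to ground: Z2 + Z3 = 392 - j4888 Ω.
Step 4 — Parallel with input shunt Z1: Z_in = Z1 || (Z2 + Z3) = 73.99 - j1.113 Ω = 74∠-0.9° Ω.

Z = 73.99 - j1.113 Ω = 74∠-0.9° Ω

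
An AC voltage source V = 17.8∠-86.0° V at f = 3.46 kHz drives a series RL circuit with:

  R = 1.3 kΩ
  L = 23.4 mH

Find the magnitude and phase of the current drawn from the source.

Step 1 — Angular frequency: ω = 2π·f = 2π·3460 = 2.174e+04 rad/s.
Step 2 — Component impedances:
  R: Z = R = 1300 Ω
  L: Z = jωL = j·2.174e+04·0.0234 = 0 + j508.7 Ω
Step 3 — Series combination: Z_total = R + L = 1300 + j508.7 Ω = 1396∠21.4° Ω.
Step 4 — Source phasor: V = 17.8∠-86.0° V = 1.242 - j17.76 V.
Step 5 — Ohm's law: I = V / Z_total = (1.242 - j17.76) / (1300 + j508.7) = -0.003807 - j0.01217 A.
Step 6 — Convert to polar: |I| = 0.01275 A, ∠I = -107.4°.

I = 0.01275∠-107.4° A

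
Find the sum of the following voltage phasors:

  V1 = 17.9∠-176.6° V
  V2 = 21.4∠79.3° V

Step 1 — Convert each phasor to rectangular form:
  V1 = 17.9·(cos(-176.6°) + j·sin(-176.6°)) = -17.87 - j1.062 V
  V2 = 21.4·(cos(79.3°) + j·sin(79.3°)) = 3.973 + j21.03 V
Step 2 — Sum components: V_total = -13.9 + j19.97 V.
Step 3 — Convert to polar: |V_total| = 24.33 V, ∠V_total = 124.8°.

V_total = 24.33∠124.8° V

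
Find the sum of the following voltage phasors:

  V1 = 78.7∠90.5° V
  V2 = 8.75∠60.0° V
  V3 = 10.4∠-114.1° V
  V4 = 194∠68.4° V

Step 1 — Convert each phasor to rectangular form:
  V1 = 78.7·(cos(90.5°) + j·sin(90.5°)) = -0.6868 + j78.7 V
  V2 = 8.75·(cos(60.0°) + j·sin(60.0°)) = 4.375 + j7.578 V
  V3 = 10.4·(cos(-114.1°) + j·sin(-114.1°)) = -4.247 - j9.493 V
  V4 = 194·(cos(68.4°) + j·sin(68.4°)) = 71.42 + j180.4 V
Step 2 — Sum components: V_total = 70.86 + j257.2 V.
Step 3 — Convert to polar: |V_total| = 266.7 V, ∠V_total = 74.6°.

V_total = 266.7∠74.6° V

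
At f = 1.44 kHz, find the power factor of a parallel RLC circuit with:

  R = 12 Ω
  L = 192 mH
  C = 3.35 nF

Step 1 — Angular frequency: ω = 2π·f = 2π·1440 = 9048 rad/s.
Step 2 — Component impedances:
  R: Z = R = 12 Ω
  L: Z = jωL = j·9048·0.192 = 0 + j1737 Ω
  C: Z = 1/(jωC) = -j/(ω·C) = 0 - j3.299e+04 Ω
Step 3 — Parallel combination: 1/Z_total = 1/R + 1/L + 1/C; Z_total = 12 + j0.07853 Ω = 12∠0.4° Ω.
Step 4 — Power factor: PF = cos(φ) = Re(Z)/|Z| = 12/12 = 1.
Step 5 — Type: Im(Z) = 0.07853 ⇒ lagging (phase φ = 0.4°).

PF = 1 (lagging, φ = 0.4°)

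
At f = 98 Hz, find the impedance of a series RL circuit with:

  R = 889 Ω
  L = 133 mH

Step 1 — Angular frequency: ω = 2π·f = 2π·98 = 615.8 rad/s.
Step 2 — Component impedances:
  R: Z = R = 889 Ω
  L: Z = jωL = j·615.8·0.133 = 0 + j81.9 Ω
Step 3 — Series combination: Z_total = R + L = 889 + j81.9 Ω = 892.8∠5.3° Ω.

Z = 889 + j81.9 Ω = 892.8∠5.3° Ω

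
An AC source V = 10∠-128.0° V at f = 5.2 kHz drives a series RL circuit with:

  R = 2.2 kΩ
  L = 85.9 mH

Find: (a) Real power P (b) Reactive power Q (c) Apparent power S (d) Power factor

Step 1 — Angular frequency: ω = 2π·f = 2π·5200 = 3.267e+04 rad/s.
Step 2 — Component impedances:
  R: Z = R = 2200 Ω
  L: Z = jωL = j·3.267e+04·0.0859 = 0 + j2807 Ω
Step 3 — Series combination: Z_total = R + L = 2200 + j2807 Ω = 3566∠51.9° Ω.
Step 4 — Source phasor: V = 10∠-128.0° V = -6.157 - j7.88 V.
Step 5 — Current: I = V / Z = -0.002804 - j4.502e-06 A = 0.002804∠-179.9° A.
Step 6 — Complex power: S = V·I* = 0.0173 + j0.02207 VA.
Step 7 — Real power: P = Re(S) = 0.0173 W.
Step 8 — Reactive power: Q = Im(S) = 0.02207 VAR.
Step 9 — Apparent power: |S| = 0.02804 VA.
Step 10 — Power factor: PF = P/|S| = 0.6169 (lagging).

(a) P = 0.0173 W  (b) Q = 0.02207 VAR  (c) S = 0.02804 VA  (d) PF = 0.6169 (lagging)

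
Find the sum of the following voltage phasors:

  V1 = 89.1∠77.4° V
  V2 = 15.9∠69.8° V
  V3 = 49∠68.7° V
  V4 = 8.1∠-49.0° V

Step 1 — Convert each phasor to rectangular form:
  V1 = 89.1·(cos(77.4°) + j·sin(77.4°)) = 19.44 + j86.95 V
  V2 = 15.9·(cos(69.8°) + j·sin(69.8°)) = 5.49 + j14.92 V
  V3 = 49·(cos(68.7°) + j·sin(68.7°)) = 17.8 + j45.65 V
  V4 = 8.1·(cos(-49.0°) + j·sin(-49.0°)) = 5.314 - j6.113 V
Step 2 — Sum components: V_total = 48.04 + j141.4 V.
Step 3 — Convert to polar: |V_total| = 149.4 V, ∠V_total = 71.2°.

V_total = 149.4∠71.2° V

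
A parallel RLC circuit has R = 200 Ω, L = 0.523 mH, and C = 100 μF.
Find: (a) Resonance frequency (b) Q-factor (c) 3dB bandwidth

Step 1 — Resonance: ω₀ = 1/√(LC) = 1/√(0.000523·0.0001) = 4373 rad/s.
Step 2 — f₀ = ω₀/(2π) = 695.9 Hz.
Step 3 — Parallel Q: Q = R/(ω₀L) = 200/(4373·0.000523) = 87.45.
Step 4 — Bandwidth: Δω = ω₀/Q = 50 rad/s; BW = Δω/(2π) = 7.958 Hz.

(a) f₀ = 695.9 Hz  (b) Q = 87.45  (c) BW = 7.958 Hz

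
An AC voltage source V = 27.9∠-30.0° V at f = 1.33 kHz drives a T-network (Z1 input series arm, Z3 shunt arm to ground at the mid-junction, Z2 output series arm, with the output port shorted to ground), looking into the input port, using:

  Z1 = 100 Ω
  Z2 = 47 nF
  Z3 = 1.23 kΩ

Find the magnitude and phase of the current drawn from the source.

Step 1 — Angular frequency: ω = 2π·f = 2π·1330 = 8357 rad/s.
Step 2 — Component impedances:
  Z1: Z = R = 100 Ω
  Z2: Z = 1/(jωC) = -j/(ω·C) = 0 - j2546 Ω
  Z3: Z = R = 1230 Ω
Step 3 — With the output port shorted to ground, the output series arm Z2 runs from the junction to ground; the shunt arm Z3 also runs from the junction to ground. They appear in parallel: Z3 || Z2 = 997.3 - j481.8 Ω.
Step 4 — Series with input arm Z1: Z_in = Z1 + (Z3 || Z2) = 1097 - j481.8 Ω = 1198∠-23.7° Ω.
Step 5 — Source phasor: V = 27.9∠-30.0° V = 24.16 - j13.95 V.
Step 6 — Ohm's law: I = V / Z_total = (24.16 - j13.95) / (1097 - j481.8) = 0.02314 - j0.002553 A.
Step 7 — Convert to polar: |I| = 0.02328 A, ∠I = -6.3°.

I = 0.02328∠-6.3° A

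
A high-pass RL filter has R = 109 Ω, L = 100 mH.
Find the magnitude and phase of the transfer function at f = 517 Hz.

Step 1 — Angular frequency: ω = 2π·517 = 3248 rad/s.
Step 2 — Transfer function: H(jω) = jωL/(R + jωL).
Step 3 — Numerator jωL = j·324.8; denominator R + jωL = 109 + j324.8.
Step 4 — H = 0.8988 + j0.3016.
Step 5 — Magnitude: |H| = 0.9481 (-0.5 dB); phase: φ = 18.5°.

|H| = 0.9481 (-0.5 dB), φ = 18.5°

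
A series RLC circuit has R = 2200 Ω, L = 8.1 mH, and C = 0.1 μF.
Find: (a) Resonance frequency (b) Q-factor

Step 1 — Resonance condition Im(Z)=0 gives ω₀ = 1/√(LC).
Step 2 — ω₀ = 1/√(0.0081·1e-07) = 3.514e+04 rad/s.
Step 3 — f₀ = ω₀/(2π) = 5592 Hz.
Step 4 — Series Q: Q = ω₀L/R = 3.514e+04·0.0081/2200 = 0.1294.

(a) f₀ = 5592 Hz  (b) Q = 0.1294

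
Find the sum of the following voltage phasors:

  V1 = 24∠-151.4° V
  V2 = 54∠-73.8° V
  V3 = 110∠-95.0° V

Step 1 — Convert each phasor to rectangular form:
  V1 = 24·(cos(-151.4°) + j·sin(-151.4°)) = -21.07 - j11.49 V
  V2 = 54·(cos(-73.8°) + j·sin(-73.8°)) = 15.07 - j51.86 V
  V3 = 110·(cos(-95.0°) + j·sin(-95.0°)) = -9.587 - j109.6 V
Step 2 — Sum components: V_total = -15.59 - j172.9 V.
Step 3 — Convert to polar: |V_total| = 173.6 V, ∠V_total = -95.2°.

V_total = 173.6∠-95.2° V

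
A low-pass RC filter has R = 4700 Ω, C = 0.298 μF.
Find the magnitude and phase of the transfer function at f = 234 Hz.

Step 1 — Angular frequency: ω = 2π·234 = 1470 rad/s.
Step 2 — Transfer function: H(jω) = 1/(1 + jωRC).
Step 3 — Denominator: 1 + jωRC = 1 + j·1470·4700·2.98e-07 = 1 + j2.059.
Step 4 — H = 0.1908 - j0.3929.
Step 5 — Magnitude: |H| = 0.4368 (-7.2 dB); phase: φ = -64.1°.

|H| = 0.4368 (-7.2 dB), φ = -64.1°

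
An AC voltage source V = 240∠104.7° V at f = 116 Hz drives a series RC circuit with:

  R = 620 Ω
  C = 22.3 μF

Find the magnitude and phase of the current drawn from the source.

Step 1 — Angular frequency: ω = 2π·f = 2π·116 = 728.8 rad/s.
Step 2 — Component impedances:
  R: Z = R = 620 Ω
  C: Z = 1/(jωC) = -j/(ω·C) = 0 - j61.53 Ω
Step 3 — Series combination: Z_total = R + C = 620 - j61.53 Ω = 623∠-5.7° Ω.
Step 4 — Source phasor: V = 240∠104.7° V = -60.9 + j232.1 V.
Step 5 — Ohm's law: I = V / Z_total = (-60.9 + j232.1) / (620 - j61.53) = -0.1341 + j0.3611 A.
Step 6 — Convert to polar: |I| = 0.3852 A, ∠I = 110.4°.

I = 0.3852∠110.4° A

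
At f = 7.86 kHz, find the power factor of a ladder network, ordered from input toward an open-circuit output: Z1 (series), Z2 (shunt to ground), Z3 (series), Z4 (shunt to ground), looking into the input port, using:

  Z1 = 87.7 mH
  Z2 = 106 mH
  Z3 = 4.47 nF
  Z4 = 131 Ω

Step 1 — Angular frequency: ω = 2π·f = 2π·7860 = 4.939e+04 rad/s.
Step 2 — Component impedances:
  Z1: Z = jωL = j·4.939e+04·0.0877 = 0 + j4331 Ω
  Z2: Z = jωL = j·4.939e+04·0.106 = 0 + j5235 Ω
  Z3: Z = 1/(jωC) = -j/(ω·C) = 0 - j4530 Ω
  Z4: Z = R = 131 Ω
Step 3 — Ladder network (open output): work backward from the far end, alternating series and parallel combinations. Z_in = 6982 - j2.801e+04 Ω = 2.887e+04∠-76.0° Ω.
Step 4 — Power factor: PF = cos(φ) = Re(Z)/|Z| = 6982.1/28866 = 0.2419.
Step 5 — Type: Im(Z) = -2.801e+04 ⇒ leading (phase φ = -76.0°).

PF = 0.2419 (leading, φ = -76.0°)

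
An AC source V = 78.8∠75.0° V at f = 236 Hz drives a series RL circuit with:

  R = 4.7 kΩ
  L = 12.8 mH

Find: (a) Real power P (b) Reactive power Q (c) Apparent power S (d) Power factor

Step 1 — Angular frequency: ω = 2π·f = 2π·236 = 1483 rad/s.
Step 2 — Component impedances:
  R: Z = R = 4700 Ω
  L: Z = jωL = j·1483·0.0128 = 0 + j18.98 Ω
Step 3 — Series combination: Z_total = R + L = 4700 + j18.98 Ω = 4700∠0.2° Ω.
Step 4 — Source phasor: V = 78.8∠75.0° V = 20.39 + j76.11 V.
Step 5 — Current: I = V / Z = 0.004405 + j0.01618 A = 0.01677∠74.8° A.
Step 6 — Complex power: S = V·I* = 1.321 + j0.005335 VA.
Step 7 — Real power: P = Re(S) = 1.321 W.
Step 8 — Reactive power: Q = Im(S) = 0.005335 VAR.
Step 9 — Apparent power: |S| = 1.321 VA.
Step 10 — Power factor: PF = P/|S| = 1 (lagging).

(a) P = 1.321 W  (b) Q = 0.005335 VAR  (c) S = 1.321 VA  (d) PF = 1 (lagging)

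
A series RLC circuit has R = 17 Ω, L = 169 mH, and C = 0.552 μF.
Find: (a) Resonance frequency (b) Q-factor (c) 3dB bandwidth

Step 1 — Resonance: ω₀ = 1/√(LC) = 1/√(0.169·5.52e-07) = 3274 rad/s.
Step 2 — f₀ = ω₀/(2π) = 521.1 Hz.
Step 3 — Series Q: Q = ω₀L/R = 3274·0.169/17 = 32.55.
Step 4 — Bandwidth: Δω = ω₀/Q = 100.6 rad/s; BW = Δω/(2π) = 16.01 Hz.

(a) f₀ = 521.1 Hz  (b) Q = 32.55  (c) BW = 16.01 Hz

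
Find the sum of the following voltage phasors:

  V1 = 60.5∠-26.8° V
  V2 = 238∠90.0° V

Step 1 — Convert each phasor to rectangular form:
  V1 = 60.5·(cos(-26.8°) + j·sin(-26.8°)) = 54 - j27.28 V
  V2 = 238·(cos(90.0°) + j·sin(90.0°)) = 0 + j238 V
Step 2 — Sum components: V_total = 54 + j210.7 V.
Step 3 — Convert to polar: |V_total| = 217.5 V, ∠V_total = 75.6°.

V_total = 217.5∠75.6° V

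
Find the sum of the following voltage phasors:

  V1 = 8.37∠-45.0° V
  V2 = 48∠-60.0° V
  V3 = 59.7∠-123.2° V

Step 1 — Convert each phasor to rectangular form:
  V1 = 8.37·(cos(-45.0°) + j·sin(-45.0°)) = 5.918 - j5.918 V
  V2 = 48·(cos(-60.0°) + j·sin(-60.0°)) = 24 - j41.57 V
  V3 = 59.7·(cos(-123.2°) + j·sin(-123.2°)) = -32.69 - j49.95 V
Step 2 — Sum components: V_total = -2.771 - j97.44 V.
Step 3 — Convert to polar: |V_total| = 97.48 V, ∠V_total = -91.6°.

V_total = 97.48∠-91.6° V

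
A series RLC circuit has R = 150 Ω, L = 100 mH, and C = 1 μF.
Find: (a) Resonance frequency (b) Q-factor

Step 1 — Resonance condition Im(Z)=0 gives ω₀ = 1/√(LC).
Step 2 — ω₀ = 1/√(0.1·1e-06) = 3162 rad/s.
Step 3 — f₀ = ω₀/(2π) = 503.3 Hz.
Step 4 — Series Q: Q = ω₀L/R = 3162·0.1/150 = 2.108.

(a) f₀ = 503.3 Hz  (b) Q = 2.108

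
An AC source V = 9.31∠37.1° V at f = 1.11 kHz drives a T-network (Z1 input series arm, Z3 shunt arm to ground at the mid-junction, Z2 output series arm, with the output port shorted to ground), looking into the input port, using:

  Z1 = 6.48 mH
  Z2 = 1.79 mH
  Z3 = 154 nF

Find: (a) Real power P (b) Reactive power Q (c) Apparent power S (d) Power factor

Step 1 — Angular frequency: ω = 2π·f = 2π·1110 = 6974 rad/s.
Step 2 — Component impedances:
  Z1: Z = jωL = j·6974·0.00648 = 0 + j45.19 Ω
  Z2: Z = jωL = j·6974·0.00179 = 0 + j12.48 Ω
  Z3: Z = 1/(jωC) = -j/(ω·C) = 0 - j931.1 Ω
Step 3 — With the output port shorted to ground, the output series arm Z2 runs from the junction to ground; the shunt arm Z3 also runs from the junction to ground. They appear in parallel: Z3 || Z2 = 0 + j12.65 Ω.
Step 4 — Series with input arm Z1: Z_in = Z1 + (Z3 || Z2) = 0 + j57.85 Ω = 57.85∠90.0° Ω.
Step 5 — Source phasor: V = 9.31∠37.1° V = 7.426 + j5.616 V.
Step 6 — Current: I = V / Z = 0.09708 - j0.1284 A = 0.1609∠-52.9° A.
Step 7 — Complex power: S = V·I* = 0 + j1.498 VA.
Step 8 — Real power: P = Re(S) = 0 W.
Step 9 — Reactive power: Q = Im(S) = 1.498 VAR.
Step 10 — Apparent power: |S| = 1.498 VA.
Step 11 — Power factor: PF = P/|S| = 0 (lagging).

(a) P = 0 W  (b) Q = 1.498 VAR  (c) S = 1.498 VA  (d) PF = 0 (lagging)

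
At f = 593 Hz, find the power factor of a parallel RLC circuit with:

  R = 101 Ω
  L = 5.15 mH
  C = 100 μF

Step 1 — Angular frequency: ω = 2π·f = 2π·593 = 3726 rad/s.
Step 2 — Component impedances:
  R: Z = R = 101 Ω
  L: Z = jωL = j·3726·0.00515 = 0 + j19.19 Ω
  C: Z = 1/(jωC) = -j/(ω·C) = 0 - j2.684 Ω
Step 3 — Parallel combination: 1/Z_total = 1/R + 1/L + 1/C; Z_total = 0.09631 - j3.117 Ω = 3.119∠-88.2° Ω.
Step 4 — Power factor: PF = cos(φ) = Re(Z)/|Z| = 0.09631/3.119 = 0.03088.
Step 5 — Type: Im(Z) = -3.117 ⇒ leading (phase φ = -88.2°).

PF = 0.03088 (leading, φ = -88.2°)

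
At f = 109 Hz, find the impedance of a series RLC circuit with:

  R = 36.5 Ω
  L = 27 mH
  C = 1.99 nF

Step 1 — Angular frequency: ω = 2π·f = 2π·109 = 684.9 rad/s.
Step 2 — Component impedances:
  R: Z = R = 36.5 Ω
  L: Z = jωL = j·684.9·0.027 = 0 + j18.49 Ω
  C: Z = 1/(jωC) = -j/(ω·C) = 0 - j7.337e+05 Ω
Step 3 — Series combination: Z_total = R + L + C = 36.5 - j7.337e+05 Ω = 7.337e+05∠-90.0° Ω.

Z = 36.5 - j7.337e+05 Ω = 7.337e+05∠-90.0° Ω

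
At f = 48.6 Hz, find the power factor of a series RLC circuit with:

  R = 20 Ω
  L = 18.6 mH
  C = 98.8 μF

Step 1 — Angular frequency: ω = 2π·f = 2π·48.6 = 305.4 rad/s.
Step 2 — Component impedances:
  R: Z = R = 20 Ω
  L: Z = jωL = j·305.4·0.0186 = 0 + j5.68 Ω
  C: Z = 1/(jωC) = -j/(ω·C) = 0 - j33.15 Ω
Step 3 — Series combination: Z_total = R + L + C = 20 - j27.47 Ω = 33.98∠-53.9° Ω.
Step 4 — Power factor: PF = cos(φ) = Re(Z)/|Z| = 20/33.98 = 0.5886.
Step 5 — Type: Im(Z) = -27.47 ⇒ leading (phase φ = -53.9°).

PF = 0.5886 (leading, φ = -53.9°)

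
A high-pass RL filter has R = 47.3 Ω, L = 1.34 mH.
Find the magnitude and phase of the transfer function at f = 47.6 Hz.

Step 1 — Angular frequency: ω = 2π·47.6 = 299.1 rad/s.
Step 2 — Transfer function: H(jω) = jωL/(R + jωL).
Step 3 — Numerator jωL = j·0.4008; denominator R + jωL = 47.3 + j0.4008.
Step 4 — H = 7.178e-05 + j0.008472.
Step 5 — Magnitude: |H| = 0.008473 (-41.4 dB); phase: φ = 89.5°.

|H| = 0.008473 (-41.4 dB), φ = 89.5°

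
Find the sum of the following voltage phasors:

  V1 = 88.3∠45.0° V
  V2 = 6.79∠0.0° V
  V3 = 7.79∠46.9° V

Step 1 — Convert each phasor to rectangular form:
  V1 = 88.3·(cos(45.0°) + j·sin(45.0°)) = 62.44 + j62.44 V
  V2 = 6.79·(cos(0.0°) + j·sin(0.0°)) = 6.79 V
  V3 = 7.79·(cos(46.9°) + j·sin(46.9°)) = 5.323 + j5.688 V
Step 2 — Sum components: V_total = 74.55 + j68.13 V.
Step 3 — Convert to polar: |V_total| = 101 V, ∠V_total = 42.4°.

V_total = 101∠42.4° V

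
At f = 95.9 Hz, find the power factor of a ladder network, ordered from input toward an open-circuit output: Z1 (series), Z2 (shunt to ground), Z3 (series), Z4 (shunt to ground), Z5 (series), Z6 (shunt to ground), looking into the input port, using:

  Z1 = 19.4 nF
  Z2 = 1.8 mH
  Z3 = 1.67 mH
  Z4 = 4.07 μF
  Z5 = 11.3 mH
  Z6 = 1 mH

Step 1 — Angular frequency: ω = 2π·f = 2π·95.9 = 602.6 rad/s.
Step 2 — Component impedances:
  Z1: Z = 1/(jωC) = -j/(ω·C) = 0 - j8.555e+04 Ω
  Z2: Z = jωL = j·602.6·0.0018 = 0 + j1.085 Ω
  Z3: Z = jωL = j·602.6·0.00167 = 0 + j1.006 Ω
  Z4: Z = 1/(jωC) = -j/(ω·C) = 0 - j407.8 Ω
  Z5: Z = jωL = j·602.6·0.0113 = 0 + j6.809 Ω
  Z6: Z = jωL = j·602.6·0.001 = 0 + j0.6026 Ω
Step 3 — Ladder network (open output): work backward from the far end, alternating series and parallel combinations. Z_in = 0 - j8.555e+04 Ω = 8.555e+04∠-90.0° Ω.
Step 4 — Power factor: PF = cos(φ) = Re(Z)/|Z| = 0/8.555e+04 = 0.
Step 5 — Type: Im(Z) = -8.555e+04 ⇒ leading (phase φ = -90.0°).

PF = 0 (leading, φ = -90.0°)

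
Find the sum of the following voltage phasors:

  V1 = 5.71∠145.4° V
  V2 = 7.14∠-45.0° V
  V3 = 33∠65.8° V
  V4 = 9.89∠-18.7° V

Step 1 — Convert each phasor to rectangular form:
  V1 = 5.71·(cos(145.4°) + j·sin(145.4°)) = -4.7 + j3.242 V
  V2 = 7.14·(cos(-45.0°) + j·sin(-45.0°)) = 5.049 - j5.049 V
  V3 = 33·(cos(65.8°) + j·sin(65.8°)) = 13.53 + j30.1 V
  V4 = 9.89·(cos(-18.7°) + j·sin(-18.7°)) = 9.368 - j3.171 V
Step 2 — Sum components: V_total = 23.24 + j25.12 V.
Step 3 — Convert to polar: |V_total| = 34.23 V, ∠V_total = 47.2°.

V_total = 34.23∠47.2° V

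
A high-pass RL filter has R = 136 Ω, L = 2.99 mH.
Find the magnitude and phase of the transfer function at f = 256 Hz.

Step 1 — Angular frequency: ω = 2π·256 = 1608 rad/s.
Step 2 — Transfer function: H(jω) = jωL/(R + jωL).
Step 3 — Numerator jωL = j·4.809; denominator R + jωL = 136 + j4.809.
Step 4 — H = 0.001249 + j0.03532.
Step 5 — Magnitude: |H| = 0.03534 (-29.0 dB); phase: φ = 88.0°.

|H| = 0.03534 (-29.0 dB), φ = 88.0°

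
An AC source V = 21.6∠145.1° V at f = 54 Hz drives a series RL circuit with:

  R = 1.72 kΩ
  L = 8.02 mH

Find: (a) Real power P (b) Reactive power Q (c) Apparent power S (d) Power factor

Step 1 — Angular frequency: ω = 2π·f = 2π·54 = 339.3 rad/s.
Step 2 — Component impedances:
  R: Z = R = 1720 Ω
  L: Z = jωL = j·339.3·0.00802 = 0 + j2.721 Ω
Step 3 — Series combination: Z_total = R + L = 1720 + j2.721 Ω = 1720∠0.1° Ω.
Step 4 — Source phasor: V = 21.6∠145.1° V = -17.72 + j12.36 V.
Step 5 — Current: I = V / Z = -0.01029 + j0.007201 A = 0.01256∠145.0° A.
Step 6 — Complex power: S = V·I* = 0.2713 + j0.0004291 VA.
Step 7 — Real power: P = Re(S) = 0.2713 W.
Step 8 — Reactive power: Q = Im(S) = 0.0004291 VAR.
Step 9 — Apparent power: |S| = 0.2713 VA.
Step 10 — Power factor: PF = P/|S| = 1 (lagging).

(a) P = 0.2713 W  (b) Q = 0.0004291 VAR  (c) S = 0.2713 VA  (d) PF = 1 (lagging)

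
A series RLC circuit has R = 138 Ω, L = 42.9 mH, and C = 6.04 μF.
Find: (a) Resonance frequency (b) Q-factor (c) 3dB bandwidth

Step 1 — Resonance: ω₀ = 1/√(LC) = 1/√(0.0429·6.04e-06) = 1965 rad/s.
Step 2 — f₀ = ω₀/(2π) = 312.7 Hz.
Step 3 — Series Q: Q = ω₀L/R = 1965·0.0429/138 = 0.6107.
Step 4 — Bandwidth: Δω = ω₀/Q = 3217 rad/s; BW = Δω/(2π) = 512 Hz.

(a) f₀ = 312.7 Hz  (b) Q = 0.6107  (c) BW = 512 Hz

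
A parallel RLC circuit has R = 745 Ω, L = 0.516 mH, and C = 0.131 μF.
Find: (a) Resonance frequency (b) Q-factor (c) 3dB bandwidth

Step 1 — Resonance: ω₀ = 1/√(LC) = 1/√(0.000516·1.31e-07) = 1.216e+05 rad/s.
Step 2 — f₀ = ω₀/(2π) = 1.936e+04 Hz.
Step 3 — Parallel Q: Q = R/(ω₀L) = 745/(1.216e+05·0.000516) = 11.87.
Step 4 — Bandwidth: Δω = ω₀/Q = 1.025e+04 rad/s; BW = Δω/(2π) = 1631 Hz.

(a) f₀ = 1.936e+04 Hz  (b) Q = 11.87  (c) BW = 1631 Hz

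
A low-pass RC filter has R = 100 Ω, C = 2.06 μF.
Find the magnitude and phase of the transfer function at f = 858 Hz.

Step 1 — Angular frequency: ω = 2π·858 = 5391 rad/s.
Step 2 — Transfer function: H(jω) = 1/(1 + jωRC).
Step 3 — Denominator: 1 + jωRC = 1 + j·5391·100·2.06e-06 = 1 + j1.111.
Step 4 — H = 0.4478 - j0.4973.
Step 5 — Magnitude: |H| = 0.6692 (-3.5 dB); phase: φ = -48.0°.

|H| = 0.6692 (-3.5 dB), φ = -48.0°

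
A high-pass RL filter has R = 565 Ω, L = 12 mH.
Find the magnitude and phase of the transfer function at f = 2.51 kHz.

Step 1 — Angular frequency: ω = 2π·2510 = 1.577e+04 rad/s.
Step 2 — Transfer function: H(jω) = jωL/(R + jωL).
Step 3 — Numerator jωL = j·189.2; denominator R + jωL = 565 + j189.2.
Step 4 — H = 0.1009 + j0.3012.
Step 5 — Magnitude: |H| = 0.3176 (-10.0 dB); phase: φ = 71.5°.

|H| = 0.3176 (-10.0 dB), φ = 71.5°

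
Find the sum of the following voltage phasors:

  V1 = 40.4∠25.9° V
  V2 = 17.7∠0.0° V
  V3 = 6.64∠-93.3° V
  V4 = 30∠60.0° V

Step 1 — Convert each phasor to rectangular form:
  V1 = 40.4·(cos(25.9°) + j·sin(25.9°)) = 36.34 + j17.65 V
  V2 = 17.7·(cos(0.0°) + j·sin(0.0°)) = 17.7 V
  V3 = 6.64·(cos(-93.3°) + j·sin(-93.3°)) = -0.3822 - j6.629 V
  V4 = 30·(cos(60.0°) + j·sin(60.0°)) = 15 + j25.98 V
Step 2 — Sum components: V_total = 68.66 + j37 V.
Step 3 — Convert to polar: |V_total| = 77.99 V, ∠V_total = 28.3°.

V_total = 77.99∠28.3° V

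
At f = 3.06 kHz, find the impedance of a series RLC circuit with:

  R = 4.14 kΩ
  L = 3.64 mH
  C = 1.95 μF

Step 1 — Angular frequency: ω = 2π·f = 2π·3060 = 1.923e+04 rad/s.
Step 2 — Component impedances:
  R: Z = R = 4140 Ω
  L: Z = jωL = j·1.923e+04·0.00364 = 0 + j69.98 Ω
  C: Z = 1/(jωC) = -j/(ω·C) = 0 - j26.67 Ω
Step 3 — Series combination: Z_total = R + L + C = 4140 + j43.31 Ω = 4140∠0.6° Ω.

Z = 4140 + j43.31 Ω = 4140∠0.6° Ω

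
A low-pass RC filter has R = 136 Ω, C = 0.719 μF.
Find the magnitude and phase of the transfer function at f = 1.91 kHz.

Step 1 — Angular frequency: ω = 2π·1910 = 1.2e+04 rad/s.
Step 2 — Transfer function: H(jω) = 1/(1 + jωRC).
Step 3 — Denominator: 1 + jωRC = 1 + j·1.2e+04·136·7.19e-07 = 1 + j1.173.
Step 4 — H = 0.4207 - j0.4937.
Step 5 — Magnitude: |H| = 0.6486 (-3.8 dB); phase: φ = -49.6°.

|H| = 0.6486 (-3.8 dB), φ = -49.6°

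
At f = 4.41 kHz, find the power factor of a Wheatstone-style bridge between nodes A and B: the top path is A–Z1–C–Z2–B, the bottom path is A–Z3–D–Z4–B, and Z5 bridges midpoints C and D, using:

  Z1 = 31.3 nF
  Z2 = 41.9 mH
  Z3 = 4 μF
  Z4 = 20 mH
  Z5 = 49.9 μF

Step 1 — Angular frequency: ω = 2π·f = 2π·4410 = 2.771e+04 rad/s.
Step 2 — Component impedances:
  Z1: Z = 1/(jωC) = -j/(ω·C) = 0 - j1153 Ω
  Z2: Z = jωL = j·2.771e+04·0.0419 = 0 + j1161 Ω
  Z3: Z = 1/(jωC) = -j/(ω·C) = 0 - j9.022 Ω
  Z4: Z = jωL = j·2.771e+04·0.02 = 0 + j554.2 Ω
  Z5: Z = 1/(jωC) = -j/(ω·C) = 0 - j0.7232 Ω
Step 3 — Bridge requires nodal analysis (the Z5 bridge couples midpoints C and D, so the two paths cannot be reduced to a simple series/parallel combination). Setting node B to ground and injecting 1 A at node A, the 3-node admittance system at A, C, D solves to V_A = Z_AB = 0 + j366.1 Ω = 366.1∠90.0° Ω.
Step 4 — Power factor: PF = cos(φ) = Re(Z)/|Z| = 0/366.1 = 0.
Step 5 — Type: Im(Z) = 366.1 ⇒ lagging (phase φ = 90.0°).

PF = 0 (lagging, φ = 90.0°)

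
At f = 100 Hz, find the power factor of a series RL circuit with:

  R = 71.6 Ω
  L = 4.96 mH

Step 1 — Angular frequency: ω = 2π·f = 2π·100 = 628.3 rad/s.
Step 2 — Component impedances:
  R: Z = R = 71.6 Ω
  L: Z = jωL = j·628.3·0.00496 = 0 + j3.116 Ω
Step 3 — Series combination: Z_total = R + L = 71.6 + j3.116 Ω = 71.67∠2.5° Ω.
Step 4 — Power factor: PF = cos(φ) = Re(Z)/|Z| = 71.6/71.668 = 0.9991.
Step 5 — Type: Im(Z) = 3.116 ⇒ lagging (phase φ = 2.5°).

PF = 0.9991 (lagging, φ = 2.5°)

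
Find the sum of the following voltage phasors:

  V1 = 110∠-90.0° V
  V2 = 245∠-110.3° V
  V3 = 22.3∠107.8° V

Step 1 — Convert each phasor to rectangular form:
  V1 = 110·(cos(-90.0°) + j·sin(-90.0°)) = 0 - j110 V
  V2 = 245·(cos(-110.3°) + j·sin(-110.3°)) = -85 - j229.8 V
  V3 = 22.3·(cos(107.8°) + j·sin(107.8°)) = -6.817 + j21.23 V
Step 2 — Sum components: V_total = -91.82 - j318.6 V.
Step 3 — Convert to polar: |V_total| = 331.5 V, ∠V_total = -106.1°.

V_total = 331.5∠-106.1° V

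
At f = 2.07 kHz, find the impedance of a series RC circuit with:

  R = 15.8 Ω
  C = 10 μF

Step 1 — Angular frequency: ω = 2π·f = 2π·2070 = 1.301e+04 rad/s.
Step 2 — Component impedances:
  R: Z = R = 15.8 Ω
  C: Z = 1/(jωC) = -j/(ω·C) = 0 - j7.689 Ω
Step 3 — Series combination: Z_total = R + C = 15.8 - j7.689 Ω = 17.57∠-25.9° Ω.

Z = 15.8 - j7.689 Ω = 17.57∠-25.9° Ω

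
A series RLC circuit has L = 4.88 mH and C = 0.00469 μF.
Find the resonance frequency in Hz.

Step 1 — Resonance condition Im(Z)=0 gives ω₀ = 1/√(LC).
Step 2 — ω₀ = 1/√(0.00488·4.69e-09) = 2.09e+05 rad/s.
Step 3 — f₀ = ω₀/(2π) = 3.327e+04 Hz.

f₀ = 3.327e+04 Hz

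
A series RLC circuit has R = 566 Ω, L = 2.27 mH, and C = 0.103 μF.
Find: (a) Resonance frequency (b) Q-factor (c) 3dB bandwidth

Step 1 — Resonance condition Im(Z)=0 gives ω₀ = 1/√(LC).
Step 2 — ω₀ = 1/√(0.00227·1.03e-07) = 6.54e+04 rad/s.
Step 3 — f₀ = ω₀/(2π) = 1.041e+04 Hz.
Step 4 — Series Q: Q = ω₀L/R = 6.54e+04·0.00227/566 = 0.2623.
Step 5 — 3dB bandwidth: Δω = ω₀/Q = 2.493e+05 rad/s; BW = Δω/(2π) = 3.968e+04 Hz.

(a) f₀ = 1.041e+04 Hz  (b) Q = 0.2623  (c) BW = 3.968e+04 Hz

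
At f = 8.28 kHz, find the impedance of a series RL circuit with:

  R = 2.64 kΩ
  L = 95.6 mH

Step 1 — Angular frequency: ω = 2π·f = 2π·8280 = 5.202e+04 rad/s.
Step 2 — Component impedances:
  R: Z = R = 2640 Ω
  L: Z = jωL = j·5.202e+04·0.0956 = 0 + j4974 Ω
Step 3 — Series combination: Z_total = R + L = 2640 + j4974 Ω = 5631∠62.0° Ω.

Z = 2640 + j4974 Ω = 5631∠62.0° Ω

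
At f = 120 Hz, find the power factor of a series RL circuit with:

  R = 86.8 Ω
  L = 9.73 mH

Step 1 — Angular frequency: ω = 2π·f = 2π·120 = 754 rad/s.
Step 2 — Component impedances:
  R: Z = R = 86.8 Ω
  L: Z = jωL = j·754·0.00973 = 0 + j7.336 Ω
Step 3 — Series combination: Z_total = R + L = 86.8 + j7.336 Ω = 87.11∠4.8° Ω.
Step 4 — Power factor: PF = cos(φ) = Re(Z)/|Z| = 86.8/87.11 = 0.9964.
Step 5 — Type: Im(Z) = 7.336 ⇒ lagging (phase φ = 4.8°).

PF = 0.9964 (lagging, φ = 4.8°)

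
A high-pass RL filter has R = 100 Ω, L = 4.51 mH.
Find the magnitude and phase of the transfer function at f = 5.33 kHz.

Step 1 — Angular frequency: ω = 2π·5330 = 3.349e+04 rad/s.
Step 2 — Transfer function: H(jω) = jωL/(R + jωL).
Step 3 — Numerator jωL = j·151; denominator R + jωL = 100 + j151.
Step 4 — H = 0.6952 + j0.4603.
Step 5 — Magnitude: |H| = 0.8338 (-1.6 dB); phase: φ = 33.5°.

|H| = 0.8338 (-1.6 dB), φ = 33.5°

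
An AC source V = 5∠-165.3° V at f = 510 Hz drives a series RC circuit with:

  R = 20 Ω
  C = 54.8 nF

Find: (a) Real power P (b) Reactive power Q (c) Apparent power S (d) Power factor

Step 1 — Angular frequency: ω = 2π·f = 2π·510 = 3204 rad/s.
Step 2 — Component impedances:
  R: Z = R = 20 Ω
  C: Z = 1/(jωC) = -j/(ω·C) = 0 - j5695 Ω
Step 3 — Series combination: Z_total = R + C = 20 - j5695 Ω = 5695∠-89.8° Ω.
Step 4 — Source phasor: V = 5∠-165.3° V = -4.836 - j1.269 V.
Step 5 — Current: I = V / Z = 0.0002198 - j0.00085 A = 0.000878∠-75.5° A.
Step 6 — Complex power: S = V·I* = 1.542e-05 - j0.00439 VA.
Step 7 — Real power: P = Re(S) = 1.542e-05 W.
Step 8 — Reactive power: Q = Im(S) = -0.00439 VAR.
Step 9 — Apparent power: |S| = 0.00439 VA.
Step 10 — Power factor: PF = P/|S| = 0.003512 (leading).

(a) P = 1.542e-05 W  (b) Q = -0.00439 VAR  (c) S = 0.00439 VA  (d) PF = 0.003512 (leading)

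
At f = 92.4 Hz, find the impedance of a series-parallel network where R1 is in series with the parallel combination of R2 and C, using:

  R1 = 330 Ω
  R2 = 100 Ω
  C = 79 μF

Step 1 — Angular frequency: ω = 2π·f = 2π·92.4 = 580.6 rad/s.
Step 2 — Component impedances:
  R1: Z = R = 330 Ω
  R2: Z = R = 100 Ω
  C: Z = 1/(jωC) = -j/(ω·C) = 0 - j21.8 Ω
Step 3 — Parallel branch: R2 || C = 1/(1/R2 + 1/C) = 4.538 - j20.81 Ω.
Step 4 — Series with R1: Z_total = R1 + (R2 || C) = 334.5 - j20.81 Ω = 335.2∠-3.6° Ω.

Z = 334.5 - j20.81 Ω = 335.2∠-3.6° Ω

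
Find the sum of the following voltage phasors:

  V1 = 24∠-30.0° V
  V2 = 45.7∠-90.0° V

Step 1 — Convert each phasor to rectangular form:
  V1 = 24·(cos(-30.0°) + j·sin(-30.0°)) = 20.78 - j12 V
  V2 = 45.7·(cos(-90.0°) + j·sin(-90.0°)) = 0 - j45.7 V
Step 2 — Sum components: V_total = 20.78 - j57.7 V.
Step 3 — Convert to polar: |V_total| = 61.33 V, ∠V_total = -70.2°.

V_total = 61.33∠-70.2° V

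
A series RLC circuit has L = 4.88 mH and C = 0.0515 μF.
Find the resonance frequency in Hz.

Step 1 — Resonance condition Im(Z)=0 gives ω₀ = 1/√(LC).
Step 2 — ω₀ = 1/√(0.00488·5.15e-08) = 6.308e+04 rad/s.
Step 3 — f₀ = ω₀/(2π) = 1.004e+04 Hz.

f₀ = 1.004e+04 Hz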